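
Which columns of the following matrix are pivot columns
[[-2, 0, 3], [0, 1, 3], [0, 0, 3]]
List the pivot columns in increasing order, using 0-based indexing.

R1 := -1/2·R1
R3 := 1/3·R3
R2 := R2 − 3·R3
R1 := R1 + 3/2·R3
Pivot columns are the columns containing a leading 1.

0, 1, 2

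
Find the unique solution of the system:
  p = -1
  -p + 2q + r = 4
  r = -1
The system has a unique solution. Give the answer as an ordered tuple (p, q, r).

(-1, 2, -1)

Form the augmented matrix and row-reduce:
  [  1  0  0  |  -1 ]
  [ -1  2  1  |   4 ]
  [  0  0  1  |  -1 ]
r2 -> r2 + r1
  [ 1  0  0  |  -1 ]
  [ 0  2  1  |   3 ]
  [ 0  0  1  |  -1 ]
r2 -> 1/2·r2
  [ 1  0    0  |   -1 ]
  [ 0  1  1/2  |  3/2 ]
  [ 0  0    1  |   -1 ]
r2 -> r2 − 1/2·r3
  [ 1  0  0  |  -1 ]
  [ 0  1  0  |   2 ]
  [ 0  0  1  |  -1 ]
Reading off the last column: p = -1, q = 2, r = -1.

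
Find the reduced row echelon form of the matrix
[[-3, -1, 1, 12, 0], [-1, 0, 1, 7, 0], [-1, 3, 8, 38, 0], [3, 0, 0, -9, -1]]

[[1, 0, 0, -3, 0], [0, 1, 0, 1, 0], [0, 0, 1, 4, 0], [0, 0, 0, 0, 1]]

R1 -> -1/3·R1
  [  1  1/3  -1/3  -4   0 ]
  [ -1    0     1   7   0 ]
  [ -1    3     8  38   0 ]
  [  3    0     0  -9  -1 ]
R2 -> R2 + R1
  [  1  1/3  -1/3  -4   0 ]
  [  0  1/3   2/3   3   0 ]
  [ -1    3     8  38   0 ]
  [  3    0     0  -9  -1 ]
R3 -> R3 + R1
  [ 1   1/3  -1/3  -4   0 ]
  [ 0   1/3   2/3   3   0 ]
  [ 0  10/3  23/3  34   0 ]
  [ 3     0     0  -9  -1 ]
R4 -> R4 − 3·R1
  [ 1   1/3  -1/3  -4   0 ]
  [ 0   1/3   2/3   3   0 ]
  [ 0  10/3  23/3  34   0 ]
  [ 0    -1     1   3  -1 ]
R2 -> 3·R2
  [ 1   1/3  -1/3  -4   0 ]
  [ 0     1     2   9   0 ]
  [ 0  10/3  23/3  34   0 ]
  [ 0    -1     1   3  -1 ]
R3 -> R3 − 10/3·R2
  [ 1  1/3  -1/3  -4   0 ]
  [ 0    1     2   9   0 ]
  [ 0    0     1   4   0 ]
  [ 0   -1     1   3  -1 ]
R4 -> R4 + R2
  [ 1  1/3  -1/3  -4   0 ]
  [ 0    1     2   9   0 ]
  [ 0    0     1   4   0 ]
  [ 0    0     3  12  -1 ]
R4 -> R4 − 3·R3
  [ 1  1/3  -1/3  -4   0 ]
  [ 0    1     2   9   0 ]
  [ 0    0     1   4   0 ]
  [ 0    0     0   0  -1 ]
R4 -> -1·R4
  [ 1  1/3  -1/3  -4  0 ]
  [ 0    1     2   9  0 ]
  [ 0    0     1   4  0 ]
  [ 0    0     0   0  1 ]
R2 -> R2 − 2·R3
  [ 1  1/3  -1/3  -4  0 ]
  [ 0    1     0   1  0 ]
  [ 0    0     1   4  0 ]
  [ 0    0     0   0  1 ]
R1 -> R1 + 1/3·R3
  [ 1  1/3  0  -8/3  0 ]
  [ 0    1  0     1  0 ]
  [ 0    0  1     4  0 ]
  [ 0    0  0     0  1 ]
R1 -> R1 − 1/3·R2
  [ 1  0  0  -3  0 ]
  [ 0  1  0   1  0 ]
  [ 0  0  1   4  0 ]
  [ 0  0  0   0  1 ]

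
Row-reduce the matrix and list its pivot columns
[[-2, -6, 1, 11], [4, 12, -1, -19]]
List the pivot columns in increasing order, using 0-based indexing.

r1 ← -1/2·r1
  [ 1   3  -1/2  -11/2 ]
  [ 4  12    -1    -19 ]
r2 ← r2 − 4·r1
  [ 1  3  -1/2  -11/2 ]
  [ 0  0     1      3 ]
r1 ← r1 + 1/2·r2
  [ 1  3  0  -4 ]
  [ 0  0  1   3 ]
Pivot columns are the columns containing a leading 1.

0, 2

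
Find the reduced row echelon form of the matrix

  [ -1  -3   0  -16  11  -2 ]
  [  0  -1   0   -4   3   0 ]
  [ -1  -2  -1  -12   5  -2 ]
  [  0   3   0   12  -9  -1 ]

[[1, 0, 0, 4, -2, 0], [0, 1, 0, 4, -3, 0], [0, 0, 1, 0, 3, 0], [0, 0, 0, 0, 0, 1]]

r1 := -1·r1
  [  1   3   0   16  -11   2 ]
  [  0  -1   0   -4    3   0 ]
  [ -1  -2  -1  -12    5  -2 ]
  [  0   3   0   12   -9  -1 ]
r3 := r3 + r1
  [ 1   3   0  16  -11   2 ]
  [ 0  -1   0  -4    3   0 ]
  [ 0   1  -1   4   -6   0 ]
  [ 0   3   0  12   -9  -1 ]
r2 := -1·r2
  [ 1  3   0  16  -11   2 ]
  [ 0  1   0   4   -3   0 ]
  [ 0  1  -1   4   -6   0 ]
  [ 0  3   0  12   -9  -1 ]
r3 := r3 − r2
  [ 1  3   0  16  -11   2 ]
  [ 0  1   0   4   -3   0 ]
  [ 0  0  -1   0   -3   0 ]
  [ 0  3   0  12   -9  -1 ]
r4 := r4 − 3·r2
  [ 1  3   0  16  -11   2 ]
  [ 0  1   0   4   -3   0 ]
  [ 0  0  -1   0   -3   0 ]
  [ 0  0   0   0    0  -1 ]
r3 := -1·r3
  [ 1  3  0  16  -11   2 ]
  [ 0  1  0   4   -3   0 ]
  [ 0  0  1   0    3   0 ]
  [ 0  0  0   0    0  -1 ]
r4 := -1·r4
  [ 1  3  0  16  -11  2 ]
  [ 0  1  0   4   -3  0 ]
  [ 0  0  1   0    3  0 ]
  [ 0  0  0   0    0  1 ]
r1 := r1 − 2·r4
  [ 1  3  0  16  -11  0 ]
  [ 0  1  0   4   -3  0 ]
  [ 0  0  1   0    3  0 ]
  [ 0  0  0   0    0  1 ]
r1 := r1 − 3·r2
  [ 1  0  0  4  -2  0 ]
  [ 0  1  0  4  -3  0 ]
  [ 0  0  1  0   3  0 ]
  [ 0  0  0  0   0  1 ]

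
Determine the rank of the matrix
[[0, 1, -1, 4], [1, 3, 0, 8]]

R1 ↔ R2
  [ 1  3   0  8 ]
  [ 0  1  -1  4 ]
R1 -> R1 − 3·R2
  [ 1  0   3  -4 ]
  [ 0  1  -1   4 ]
The reduced form has 2 nonzero rows.

rank = 2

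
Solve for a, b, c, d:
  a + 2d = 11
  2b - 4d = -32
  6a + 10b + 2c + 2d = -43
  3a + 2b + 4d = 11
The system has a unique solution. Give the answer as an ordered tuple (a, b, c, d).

Form the augmented matrix and row-reduce:
  [ 1   0  0   2  |   11 ]
  [ 0   2  0  -4  |  -32 ]
  [ 6  10  2   2  |  -43 ]
  [ 3   2  0   4  |   11 ]
r3 ← r3 − 6·r1
  [ 1   0  0    2  |    11 ]
  [ 0   2  0   -4  |   -32 ]
  [ 0  10  2  -10  |  -109 ]
  [ 3   2  0    4  |    11 ]
r4 ← r4 − 3·r1
  [ 1   0  0    2  |    11 ]
  [ 0   2  0   -4  |   -32 ]
  [ 0  10  2  -10  |  -109 ]
  [ 0   2  0   -2  |   -22 ]
r2 ← 1/2·r2
  [ 1   0  0    2  |    11 ]
  [ 0   1  0   -2  |   -16 ]
  [ 0  10  2  -10  |  -109 ]
  [ 0   2  0   -2  |   -22 ]
r3 ← r3 − 10·r2
  [ 1  0  0   2  |   11 ]
  [ 0  1  0  -2  |  -16 ]
  [ 0  0  2  10  |   51 ]
  [ 0  2  0  -2  |  -22 ]
r4 ← r4 − 2·r2
  [ 1  0  0   2  |   11 ]
  [ 0  1  0  -2  |  -16 ]
  [ 0  0  2  10  |   51 ]
  [ 0  0  0   2  |   10 ]
r3 ← 1/2·r3
  [ 1  0  0   2  |    11 ]
  [ 0  1  0  -2  |   -16 ]
  [ 0  0  1   5  |  51/2 ]
  [ 0  0  0   2  |    10 ]
r4 ← 1/2·r4
  [ 1  0  0   2  |    11 ]
  [ 0  1  0  -2  |   -16 ]
  [ 0  0  1   5  |  51/2 ]
  [ 0  0  0   1  |     5 ]
r3 ← r3 − 5·r4
  [ 1  0  0   2  |   11 ]
  [ 0  1  0  -2  |  -16 ]
  [ 0  0  1   0  |  1/2 ]
  [ 0  0  0   1  |    5 ]
r2 ← r2 + 2·r4
  [ 1  0  0  2  |   11 ]
  [ 0  1  0  0  |   -6 ]
  [ 0  0  1  0  |  1/2 ]
  [ 0  0  0  1  |    5 ]
r1 ← r1 − 2·r4
  [ 1  0  0  0  |    1 ]
  [ 0  1  0  0  |   -6 ]
  [ 0  0  1  0  |  1/2 ]
  [ 0  0  0  1  |    5 ]
Reading off the last column: a = 1, b = -6, c = 1/2, d = 5.

(1, -6, 1/2, 5)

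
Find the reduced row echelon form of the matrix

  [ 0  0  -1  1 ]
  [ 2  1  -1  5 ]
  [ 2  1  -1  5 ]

ρ1 ↔ ρ2
  [ 2  1  -1  5 ]
  [ 0  0  -1  1 ]
  [ 2  1  -1  5 ]
ρ1 := 1/2·ρ1
  [ 1  1/2  -1/2  5/2 ]
  [ 0    0    -1    1 ]
  [ 2    1    -1    5 ]
ρ3 := ρ3 − 2·ρ1
  [ 1  1/2  -1/2  5/2 ]
  [ 0    0    -1    1 ]
  [ 0    0     0    0 ]
ρ2 := -1·ρ2
  [ 1  1/2  -1/2  5/2 ]
  [ 0    0     1   -1 ]
  [ 0    0     0    0 ]
ρ1 := ρ1 + 1/2·ρ2
  [ 1  1/2  0   2 ]
  [ 0    0  1  -1 ]
  [ 0    0  0   0 ]

[[1, 1/2, 0, 2], [0, 0, 1, -1], [0, 0, 0, 0]]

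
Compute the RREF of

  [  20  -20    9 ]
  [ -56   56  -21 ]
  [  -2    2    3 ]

R1 ← 1/20·R1
  [   1  -1  9/20 ]
  [ -56  56   -21 ]
  [  -2   2     3 ]
R2 ← R2 + 56·R1
  [  1  -1  9/20 ]
  [  0   0  21/5 ]
  [ -2   2     3 ]
R3 ← R3 + 2·R1
  [ 1  -1   9/20 ]
  [ 0   0   21/5 ]
  [ 0   0  39/10 ]
R2 ← 5/21·R2
  [ 1  -1   9/20 ]
  [ 0   0      1 ]
  [ 0   0  39/10 ]
R3 ← R3 − 39/10·R2
  [ 1  -1  9/20 ]
  [ 0   0     1 ]
  [ 0   0     0 ]
R1 ← R1 − 9/20·R2
  [ 1  -1  0 ]
  [ 0   0  1 ]
  [ 0   0  0 ]

[[1, -1, 0], [0, 0, 1], [0, 0, 0]]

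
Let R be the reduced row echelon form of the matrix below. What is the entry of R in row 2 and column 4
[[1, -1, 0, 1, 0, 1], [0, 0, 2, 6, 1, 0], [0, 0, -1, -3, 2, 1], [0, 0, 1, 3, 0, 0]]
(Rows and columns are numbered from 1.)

3

R2 ← 1/2·R2
R3 ← R3 + R2
R4 ← R4 − R2
R3 ← 2/5·R3
R4 ← R4 + 1/2·R3
R4 ← 5·R4
R3 ← R3 − 2/5·R4
R1 ← R1 − R4
R2 ← R2 − 1/2·R3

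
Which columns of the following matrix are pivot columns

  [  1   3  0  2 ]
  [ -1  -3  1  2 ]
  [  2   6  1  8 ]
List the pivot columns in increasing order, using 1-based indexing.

1, 3

ρ2 := ρ2 + ρ1
  [ 1  3  0  2 ]
  [ 0  0  1  4 ]
  [ 2  6  1  8 ]
ρ3 := ρ3 − 2·ρ1
  [ 1  3  0  2 ]
  [ 0  0  1  4 ]
  [ 0  0  1  4 ]
ρ3 := ρ3 − ρ2
  [ 1  3  0  2 ]
  [ 0  0  1  4 ]
  [ 0  0  0  0 ]
Pivot columns are the columns containing a leading 1.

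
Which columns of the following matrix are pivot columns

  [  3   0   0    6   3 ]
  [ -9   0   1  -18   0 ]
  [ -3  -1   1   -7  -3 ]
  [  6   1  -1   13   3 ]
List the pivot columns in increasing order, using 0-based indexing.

0, 1, 2, 4

R1 ← 1/3·R1
  [  1   0   0    2   1 ]
  [ -9   0   1  -18   0 ]
  [ -3  -1   1   -7  -3 ]
  [  6   1  -1   13   3 ]
R2 ← R2 + 9·R1
  [  1   0   0   2   1 ]
  [  0   0   1   0   9 ]
  [ -3  -1   1  -7  -3 ]
  [  6   1  -1  13   3 ]
R3 ← R3 + 3·R1
  [ 1   0   0   2  1 ]
  [ 0   0   1   0  9 ]
  [ 0  -1   1  -1  0 ]
  [ 6   1  -1  13  3 ]
R4 ← R4 − 6·R1
  [ 1   0   0   2   1 ]
  [ 0   0   1   0   9 ]
  [ 0  -1   1  -1   0 ]
  [ 0   1  -1   1  -3 ]
R2 <-> R3
  [ 1   0   0   2   1 ]
  [ 0  -1   1  -1   0 ]
  [ 0   0   1   0   9 ]
  [ 0   1  -1   1  -3 ]
R2 ← -1·R2
  [ 1  0   0  2   1 ]
  [ 0  1  -1  1   0 ]
  [ 0  0   1  0   9 ]
  [ 0  1  -1  1  -3 ]
R4 ← R4 − R2
  [ 1  0   0  2   1 ]
  [ 0  1  -1  1   0 ]
  [ 0  0   1  0   9 ]
  [ 0  0   0  0  -3 ]
R4 ← -1/3·R4
  [ 1  0   0  2  1 ]
  [ 0  1  -1  1  0 ]
  [ 0  0   1  0  9 ]
  [ 0  0   0  0  1 ]
R3 ← R3 − 9·R4
  [ 1  0   0  2  1 ]
  [ 0  1  -1  1  0 ]
  [ 0  0   1  0  0 ]
  [ 0  0   0  0  1 ]
R1 ← R1 − R4
  [ 1  0   0  2  0 ]
  [ 0  1  -1  1  0 ]
  [ 0  0   1  0  0 ]
  [ 0  0   0  0  1 ]
R2 ← R2 + R3
  [ 1  0  0  2  0 ]
  [ 0  1  0  1  0 ]
  [ 0  0  1  0  0 ]
  [ 0  0  0  0  1 ]
Pivot columns are the columns containing a leading 1.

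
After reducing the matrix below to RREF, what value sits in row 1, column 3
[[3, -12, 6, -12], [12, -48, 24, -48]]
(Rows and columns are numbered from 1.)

2

R1 := 1/3·R1
  [  1   -4   2   -4 ]
  [ 12  -48  24  -48 ]
R2 := R2 − 12·R1
  [ 1  -4  2  -4 ]
  [ 0   0  0   0 ]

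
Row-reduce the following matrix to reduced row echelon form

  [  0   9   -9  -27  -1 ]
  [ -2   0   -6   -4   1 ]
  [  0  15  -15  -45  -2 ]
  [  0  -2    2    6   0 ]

R1 ↔ R2
  [ -2   0   -6   -4   1 ]
  [  0   9   -9  -27  -1 ]
  [  0  15  -15  -45  -2 ]
  [  0  -2    2    6   0 ]
R1 ← -1/2·R1
  [ 1   0    3    2  -1/2 ]
  [ 0   9   -9  -27    -1 ]
  [ 0  15  -15  -45    -2 ]
  [ 0  -2    2    6     0 ]
R2 ← 1/9·R2
  [ 1   0    3    2  -1/2 ]
  [ 0   1   -1   -3  -1/9 ]
  [ 0  15  -15  -45    -2 ]
  [ 0  -2    2    6     0 ]
R3 ← R3 − 15·R2
  [ 1   0   3   2  -1/2 ]
  [ 0   1  -1  -3  -1/9 ]
  [ 0   0   0   0  -1/3 ]
  [ 0  -2   2   6     0 ]
R4 ← R4 + 2·R2
  [ 1  0   3   2  -1/2 ]
  [ 0  1  -1  -3  -1/9 ]
  [ 0  0   0   0  -1/3 ]
  [ 0  0   0   0  -2/9 ]
R3 ← -3·R3
  [ 1  0   3   2  -1/2 ]
  [ 0  1  -1  -3  -1/9 ]
  [ 0  0   0   0     1 ]
  [ 0  0   0   0  -2/9 ]
R4 ← R4 + 2/9·R3
  [ 1  0   3   2  -1/2 ]
  [ 0  1  -1  -3  -1/9 ]
  [ 0  0   0   0     1 ]
  [ 0  0   0   0     0 ]
R2 ← R2 + 1/9·R3
  [ 1  0   3   2  -1/2 ]
  [ 0  1  -1  -3     0 ]
  [ 0  0   0   0     1 ]
  [ 0  0   0   0     0 ]
R1 ← R1 + 1/2·R3
  [ 1  0   3   2  0 ]
  [ 0  1  -1  -3  0 ]
  [ 0  0   0   0  1 ]
  [ 0  0   0   0  0 ]

[[1, 0, 3, 2, 0], [0, 1, -1, -3, 0], [0, 0, 0, 0, 1], [0, 0, 0, 0, 0]]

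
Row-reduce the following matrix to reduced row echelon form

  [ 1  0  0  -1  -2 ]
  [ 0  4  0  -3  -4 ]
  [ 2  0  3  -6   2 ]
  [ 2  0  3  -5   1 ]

R3 -> R3 − 2·R1
  [ 1  0  0  -1  -2 ]
  [ 0  4  0  -3  -4 ]
  [ 0  0  3  -4   6 ]
  [ 2  0  3  -5   1 ]
R4 -> R4 − 2·R1
  [ 1  0  0  -1  -2 ]
  [ 0  4  0  -3  -4 ]
  [ 0  0  3  -4   6 ]
  [ 0  0  3  -3   5 ]
R2 -> 1/4·R2
  [ 1  0  0    -1  -2 ]
  [ 0  1  0  -3/4  -1 ]
  [ 0  0  3    -4   6 ]
  [ 0  0  3    -3   5 ]
R3 -> 1/3·R3
  [ 1  0  0    -1  -2 ]
  [ 0  1  0  -3/4  -1 ]
  [ 0  0  1  -4/3   2 ]
  [ 0  0  3    -3   5 ]
R4 -> R4 − 3·R3
  [ 1  0  0    -1  -2 ]
  [ 0  1  0  -3/4  -1 ]
  [ 0  0  1  -4/3   2 ]
  [ 0  0  0     1  -1 ]
R3 -> R3 + 4/3·R4
  [ 1  0  0    -1   -2 ]
  [ 0  1  0  -3/4   -1 ]
  [ 0  0  1     0  2/3 ]
  [ 0  0  0     1   -1 ]
R2 -> R2 + 3/4·R4
  [ 1  0  0  -1    -2 ]
  [ 0  1  0   0  -7/4 ]
  [ 0  0  1   0   2/3 ]
  [ 0  0  0   1    -1 ]
R1 -> R1 + R4
  [ 1  0  0  0    -3 ]
  [ 0  1  0  0  -7/4 ]
  [ 0  0  1  0   2/3 ]
  [ 0  0  0  1    -1 ]

[[1, 0, 0, 0, -3], [0, 1, 0, 0, -7/4], [0, 0, 1, 0, 2/3], [0, 0, 0, 1, -1]]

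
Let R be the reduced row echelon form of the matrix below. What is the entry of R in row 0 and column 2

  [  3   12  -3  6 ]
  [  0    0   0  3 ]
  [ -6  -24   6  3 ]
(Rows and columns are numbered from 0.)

-1

r1 -> 1/3·r1
  [  1    4  -1  2 ]
  [  0    0   0  3 ]
  [ -6  -24   6  3 ]
r3 -> r3 + 6·r1
  [ 1  4  -1   2 ]
  [ 0  0   0   3 ]
  [ 0  0   0  15 ]
r2 -> 1/3·r2
  [ 1  4  -1   2 ]
  [ 0  0   0   1 ]
  [ 0  0   0  15 ]
r3 -> r3 − 15·r2
  [ 1  4  -1  2 ]
  [ 0  0   0  1 ]
  [ 0  0   0  0 ]
r1 -> r1 − 2·r2
  [ 1  4  -1  0 ]
  [ 0  0   0  1 ]
  [ 0  0   0  0 ]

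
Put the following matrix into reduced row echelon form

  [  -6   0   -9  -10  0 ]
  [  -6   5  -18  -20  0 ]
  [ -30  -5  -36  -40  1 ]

ρ1 → -1/6·ρ1
ρ2 → ρ2 + 6·ρ1
ρ3 → ρ3 + 30·ρ1
ρ2 → 1/5·ρ2
ρ3 → ρ3 + 5·ρ2

[[1, 0, 3/2, 5/3, 0], [0, 1, -9/5, -2, 0], [0, 0, 0, 0, 1]]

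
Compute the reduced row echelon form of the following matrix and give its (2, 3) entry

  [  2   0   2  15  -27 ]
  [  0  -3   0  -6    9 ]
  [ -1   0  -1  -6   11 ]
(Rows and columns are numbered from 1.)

Multiply ρ1 by 1/2.
  [  1   0   1  15/2  -27/2 ]
  [  0  -3   0    -6      9 ]
  [ -1   0  -1    -6     11 ]
Add ρ1 to ρ3.
  [ 1   0  1  15/2  -27/2 ]
  [ 0  -3  0    -6      9 ]
  [ 0   0  0   3/2   -5/2 ]
Multiply ρ2 by -1/3.
  [ 1  0  1  15/2  -27/2 ]
  [ 0  1  0     2     -3 ]
  [ 0  0  0   3/2   -5/2 ]
Multiply ρ3 by 2/3.
  [ 1  0  1  15/2  -27/2 ]
  [ 0  1  0     2     -3 ]
  [ 0  0  0     1   -5/3 ]
Subtract 2 times ρ3 from ρ2.
  [ 1  0  1  15/2  -27/2 ]
  [ 0  1  0     0    1/3 ]
  [ 0  0  0     1   -5/3 ]
Subtract 15/2 times ρ3 from ρ1.
  [ 1  0  1  0    -1 ]
  [ 0  1  0  0   1/3 ]
  [ 0  0  0  1  -5/3 ]

0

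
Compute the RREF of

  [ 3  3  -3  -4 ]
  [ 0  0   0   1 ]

[[1, 1, -1, 0], [0, 0, 0, 1]]

ρ1 := 1/3·ρ1
  [ 1  1  -1  -4/3 ]
  [ 0  0   0     1 ]
ρ1 := ρ1 + 4/3·ρ2
  [ 1  1  -1  0 ]
  [ 0  0   0  1 ]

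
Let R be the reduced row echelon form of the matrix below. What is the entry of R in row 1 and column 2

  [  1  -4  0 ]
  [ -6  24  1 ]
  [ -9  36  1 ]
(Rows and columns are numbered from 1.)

r2 ← r2 + 6·r1
  [  1  -4  0 ]
  [  0   0  1 ]
  [ -9  36  1 ]
r3 ← r3 + 9·r1
  [ 1  -4  0 ]
  [ 0   0  1 ]
  [ 0   0  1 ]
r3 ← r3 − r2
  [ 1  -4  0 ]
  [ 0   0  1 ]
  [ 0   0  0 ]

-4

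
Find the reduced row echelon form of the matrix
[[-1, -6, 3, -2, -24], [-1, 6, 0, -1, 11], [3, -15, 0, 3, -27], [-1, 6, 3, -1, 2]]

[[1, 0, 0, 0, -1], [0, 1, 0, 0, 2], [0, 0, 1, 0, -3], [0, 0, 0, 1, 2]]

ρ1 ← -1·ρ1
  [  1    6  -3   2   24 ]
  [ -1    6   0  -1   11 ]
  [  3  -15   0   3  -27 ]
  [ -1    6   3  -1    2 ]
ρ2 ← ρ2 + ρ1
  [  1    6  -3   2   24 ]
  [  0   12  -3   1   35 ]
  [  3  -15   0   3  -27 ]
  [ -1    6   3  -1    2 ]
ρ3 ← ρ3 − 3·ρ1
  [  1    6  -3   2   24 ]
  [  0   12  -3   1   35 ]
  [  0  -33   9  -3  -99 ]
  [ -1    6   3  -1    2 ]
ρ4 ← ρ4 + ρ1
  [ 1    6  -3   2   24 ]
  [ 0   12  -3   1   35 ]
  [ 0  -33   9  -3  -99 ]
  [ 0   12   0   1   26 ]
ρ2 ← 1/12·ρ2
  [ 1    6    -3     2     24 ]
  [ 0    1  -1/4  1/12  35/12 ]
  [ 0  -33     9    -3    -99 ]
  [ 0   12     0     1     26 ]
ρ3 ← ρ3 + 33·ρ2
  [ 1   6    -3     2     24 ]
  [ 0   1  -1/4  1/12  35/12 ]
  [ 0   0   3/4  -1/4  -11/4 ]
  [ 0  12     0     1     26 ]
ρ4 ← ρ4 − 12·ρ2
  [ 1  6    -3     2     24 ]
  [ 0  1  -1/4  1/12  35/12 ]
  [ 0  0   3/4  -1/4  -11/4 ]
  [ 0  0     3     0     -9 ]
ρ3 ← 4/3·ρ3
  [ 1  6    -3     2     24 ]
  [ 0  1  -1/4  1/12  35/12 ]
  [ 0  0     1  -1/3  -11/3 ]
  [ 0  0     3     0     -9 ]
ρ4 ← ρ4 − 3·ρ3
  [ 1  6    -3     2     24 ]
  [ 0  1  -1/4  1/12  35/12 ]
  [ 0  0     1  -1/3  -11/3 ]
  [ 0  0     0     1      2 ]
ρ3 ← ρ3 + 1/3·ρ4
  [ 1  6    -3     2     24 ]
  [ 0  1  -1/4  1/12  35/12 ]
  [ 0  0     1     0     -3 ]
  [ 0  0     0     1      2 ]
ρ2 ← ρ2 − 1/12·ρ4
  [ 1  6    -3  2    24 ]
  [ 0  1  -1/4  0  11/4 ]
  [ 0  0     1  0    -3 ]
  [ 0  0     0  1     2 ]
ρ1 ← ρ1 − 2·ρ4
  [ 1  6    -3  0    20 ]
  [ 0  1  -1/4  0  11/4 ]
  [ 0  0     1  0    -3 ]
  [ 0  0     0  1     2 ]
ρ2 ← ρ2 + 1/4·ρ3
  [ 1  6  -3  0  20 ]
  [ 0  1   0  0   2 ]
  [ 0  0   1  0  -3 ]
  [ 0  0   0  1   2 ]
ρ1 ← ρ1 + 3·ρ3
  [ 1  6  0  0  11 ]
  [ 0  1  0  0   2 ]
  [ 0  0  1  0  -3 ]
  [ 0  0  0  1   2 ]
ρ1 ← ρ1 − 6·ρ2
  [ 1  0  0  0  -1 ]
  [ 0  1  0  0   2 ]
  [ 0  0  1  0  -3 ]
  [ 0  0  0  1   2 ]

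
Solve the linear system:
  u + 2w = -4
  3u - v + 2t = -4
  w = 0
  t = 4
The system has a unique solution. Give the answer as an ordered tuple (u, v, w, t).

(-4, 0, 0, 4)

Form the augmented matrix and row-reduce:
  [ 1   0  2  0  |  -4 ]
  [ 3  -1  0  2  |  -4 ]
  [ 0   0  1  0  |   0 ]
  [ 0   0  0  1  |   4 ]
ρ2 → ρ2 − 3·ρ1
  [ 1   0   2  0  |  -4 ]
  [ 0  -1  -6  2  |   8 ]
  [ 0   0   1  0  |   0 ]
  [ 0   0   0  1  |   4 ]
ρ2 → -1·ρ2
  [ 1  0  2   0  |  -4 ]
  [ 0  1  6  -2  |  -8 ]
  [ 0  0  1   0  |   0 ]
  [ 0  0  0   1  |   4 ]
ρ2 → ρ2 + 2·ρ4
  [ 1  0  2  0  |  -4 ]
  [ 0  1  6  0  |   0 ]
  [ 0  0  1  0  |   0 ]
  [ 0  0  0  1  |   4 ]
ρ2 → ρ2 − 6·ρ3
  [ 1  0  2  0  |  -4 ]
  [ 0  1  0  0  |   0 ]
  [ 0  0  1  0  |   0 ]
  [ 0  0  0  1  |   4 ]
ρ1 → ρ1 − 2·ρ3
  [ 1  0  0  0  |  -4 ]
  [ 0  1  0  0  |   0 ]
  [ 0  0  1  0  |   0 ]
  [ 0  0  0  1  |   4 ]
Reading off the last column: u = -4, v = 0, w = 0, t = 4.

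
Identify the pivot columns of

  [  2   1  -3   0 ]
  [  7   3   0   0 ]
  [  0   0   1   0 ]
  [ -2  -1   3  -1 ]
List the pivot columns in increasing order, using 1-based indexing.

1, 2, 3, 4

R1 ← 1/2·R1
  [  1  1/2  -3/2   0 ]
  [  7    3     0   0 ]
  [  0    0     1   0 ]
  [ -2   -1     3  -1 ]
R2 ← R2 − 7·R1
  [  1   1/2  -3/2   0 ]
  [  0  -1/2  21/2   0 ]
  [  0     0     1   0 ]
  [ -2    -1     3  -1 ]
R4 ← R4 + 2·R1
  [ 1   1/2  -3/2   0 ]
  [ 0  -1/2  21/2   0 ]
  [ 0     0     1   0 ]
  [ 0     0     0  -1 ]
R2 ← -2·R2
  [ 1  1/2  -3/2   0 ]
  [ 0    1   -21   0 ]
  [ 0    0     1   0 ]
  [ 0    0     0  -1 ]
R4 ← -1·R4
  [ 1  1/2  -3/2  0 ]
  [ 0    1   -21  0 ]
  [ 0    0     1  0 ]
  [ 0    0     0  1 ]
R2 ← R2 + 21·R3
  [ 1  1/2  -3/2  0 ]
  [ 0    1     0  0 ]
  [ 0    0     1  0 ]
  [ 0    0     0  1 ]
R1 ← R1 + 3/2·R3
  [ 1  1/2  0  0 ]
  [ 0    1  0  0 ]
  [ 0    0  1  0 ]
  [ 0    0  0  1 ]
R1 ← R1 − 1/2·R2
  [ 1  0  0  0 ]
  [ 0  1  0  0 ]
  [ 0  0  1  0 ]
  [ 0  0  0  1 ]
Pivot columns are the columns containing a leading 1.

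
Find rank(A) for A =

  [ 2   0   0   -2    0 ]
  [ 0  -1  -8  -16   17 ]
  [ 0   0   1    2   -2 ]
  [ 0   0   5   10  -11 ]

ρ1 → 1/2·ρ1
  [ 1   0   0   -1    0 ]
  [ 0  -1  -8  -16   17 ]
  [ 0   0   1    2   -2 ]
  [ 0   0   5   10  -11 ]
ρ2 → -1·ρ2
  [ 1  0  0  -1    0 ]
  [ 0  1  8  16  -17 ]
  [ 0  0  1   2   -2 ]
  [ 0  0  5  10  -11 ]
ρ4 → ρ4 − 5·ρ3
  [ 1  0  0  -1    0 ]
  [ 0  1  8  16  -17 ]
  [ 0  0  1   2   -2 ]
  [ 0  0  0   0   -1 ]
ρ4 → -1·ρ4
  [ 1  0  0  -1    0 ]
  [ 0  1  8  16  -17 ]
  [ 0  0  1   2   -2 ]
  [ 0  0  0   0    1 ]
ρ3 → ρ3 + 2·ρ4
  [ 1  0  0  -1    0 ]
  [ 0  1  8  16  -17 ]
  [ 0  0  1   2    0 ]
  [ 0  0  0   0    1 ]
ρ2 → ρ2 + 17·ρ4
  [ 1  0  0  -1  0 ]
  [ 0  1  8  16  0 ]
  [ 0  0  1   2  0 ]
  [ 0  0  0   0  1 ]
ρ2 → ρ2 − 8·ρ3
  [ 1  0  0  -1  0 ]
  [ 0  1  0   0  0 ]
  [ 0  0  1   2  0 ]
  [ 0  0  0   0  1 ]
The reduced form has 4 nonzero rows.

rank = 4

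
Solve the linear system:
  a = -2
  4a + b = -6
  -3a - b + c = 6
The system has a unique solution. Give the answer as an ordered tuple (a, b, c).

Form the augmented matrix and row-reduce:
  [  1   0  0  |  -2 ]
  [  4   1  0  |  -6 ]
  [ -3  -1  1  |   6 ]
Subtract 4 times r1 from r2.
  [  1   0  0  |  -2 ]
  [  0   1  0  |   2 ]
  [ -3  -1  1  |   6 ]
Add 3 times r1 to r3.
  [ 1   0  0  |  -2 ]
  [ 0   1  0  |   2 ]
  [ 0  -1  1  |   0 ]
Add r2 to r3.
  [ 1  0  0  |  -2 ]
  [ 0  1  0  |   2 ]
  [ 0  0  1  |   2 ]
Reading off the last column: a = -2, b = 2, c = 2.

(-2, 2, 2)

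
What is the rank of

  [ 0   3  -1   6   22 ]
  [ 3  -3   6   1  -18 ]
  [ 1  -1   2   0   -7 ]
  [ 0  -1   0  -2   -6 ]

rank = 4

ρ1 <-> ρ2
  [ 3  -3   6   1  -18 ]
  [ 0   3  -1   6   22 ]
  [ 1  -1   2   0   -7 ]
  [ 0  -1   0  -2   -6 ]
ρ1 ← 1/3·ρ1
  [ 1  -1   2  1/3  -6 ]
  [ 0   3  -1    6  22 ]
  [ 1  -1   2    0  -7 ]
  [ 0  -1   0   -2  -6 ]
ρ3 ← ρ3 − ρ1
  [ 1  -1   2   1/3  -6 ]
  [ 0   3  -1     6  22 ]
  [ 0   0   0  -1/3  -1 ]
  [ 0  -1   0    -2  -6 ]
ρ2 ← 1/3·ρ2
  [ 1  -1     2   1/3    -6 ]
  [ 0   1  -1/3     2  22/3 ]
  [ 0   0     0  -1/3    -1 ]
  [ 0  -1     0    -2    -6 ]
ρ4 ← ρ4 + ρ2
  [ 1  -1     2   1/3    -6 ]
  [ 0   1  -1/3     2  22/3 ]
  [ 0   0     0  -1/3    -1 ]
  [ 0   0  -1/3     0   4/3 ]
ρ3 <-> ρ4
  [ 1  -1     2   1/3    -6 ]
  [ 0   1  -1/3     2  22/3 ]
  [ 0   0  -1/3     0   4/3 ]
  [ 0   0     0  -1/3    -1 ]
ρ3 ← -3·ρ3
  [ 1  -1     2   1/3    -6 ]
  [ 0   1  -1/3     2  22/3 ]
  [ 0   0     1     0    -4 ]
  [ 0   0     0  -1/3    -1 ]
ρ4 ← -3·ρ4
  [ 1  -1     2  1/3    -6 ]
  [ 0   1  -1/3    2  22/3 ]
  [ 0   0     1    0    -4 ]
  [ 0   0     0    1     3 ]
ρ2 ← ρ2 − 2·ρ4
  [ 1  -1     2  1/3   -6 ]
  [ 0   1  -1/3    0  4/3 ]
  [ 0   0     1    0   -4 ]
  [ 0   0     0    1    3 ]
ρ1 ← ρ1 − 1/3·ρ4
  [ 1  -1     2  0   -7 ]
  [ 0   1  -1/3  0  4/3 ]
  [ 0   0     1  0   -4 ]
  [ 0   0     0  1    3 ]
ρ2 ← ρ2 + 1/3·ρ3
  [ 1  -1  2  0  -7 ]
  [ 0   1  0  0   0 ]
  [ 0   0  1  0  -4 ]
  [ 0   0  0  1   3 ]
ρ1 ← ρ1 − 2·ρ3
  [ 1  -1  0  0   1 ]
  [ 0   1  0  0   0 ]
  [ 0   0  1  0  -4 ]
  [ 0   0  0  1   3 ]
ρ1 ← ρ1 + ρ2
  [ 1  0  0  0   1 ]
  [ 0  1  0  0   0 ]
  [ 0  0  1  0  -4 ]
  [ 0  0  0  1   3 ]
The reduced form has 4 nonzero rows.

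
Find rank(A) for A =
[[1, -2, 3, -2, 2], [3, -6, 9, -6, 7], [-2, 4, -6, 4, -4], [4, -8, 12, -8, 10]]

rank = 2

ρ2 := ρ2 − 3·ρ1
  [  1  -2   3  -2   2 ]
  [  0   0   0   0   1 ]
  [ -2   4  -6   4  -4 ]
  [  4  -8  12  -8  10 ]
ρ3 := ρ3 + 2·ρ1
  [ 1  -2   3  -2   2 ]
  [ 0   0   0   0   1 ]
  [ 0   0   0   0   0 ]
  [ 4  -8  12  -8  10 ]
ρ4 := ρ4 − 4·ρ1
  [ 1  -2  3  -2  2 ]
  [ 0   0  0   0  1 ]
  [ 0   0  0   0  0 ]
  [ 0   0  0   0  2 ]
ρ4 := ρ4 − 2·ρ2
  [ 1  -2  3  -2  2 ]
  [ 0   0  0   0  1 ]
  [ 0   0  0   0  0 ]
  [ 0   0  0   0  0 ]
ρ1 := ρ1 − 2·ρ2
  [ 1  -2  3  -2  0 ]
  [ 0   0  0   0  1 ]
  [ 0   0  0   0  0 ]
  [ 0   0  0   0  0 ]
The reduced form has 2 nonzero rows.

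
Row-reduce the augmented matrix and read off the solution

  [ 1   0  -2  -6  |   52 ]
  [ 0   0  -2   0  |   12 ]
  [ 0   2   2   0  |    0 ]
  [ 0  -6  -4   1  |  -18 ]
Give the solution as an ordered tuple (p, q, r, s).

(4, 6, -6, -6)

Swap R2 and R3.
  [ 1   0  -2  -6  |   52 ]
  [ 0   2   2   0  |    0 ]
  [ 0   0  -2   0  |   12 ]
  [ 0  -6  -4   1  |  -18 ]
Multiply R2 by 1/2.
  [ 1   0  -2  -6  |   52 ]
  [ 0   1   1   0  |    0 ]
  [ 0   0  -2   0  |   12 ]
  [ 0  -6  -4   1  |  -18 ]
Add 6 times R2 to R4.
  [ 1  0  -2  -6  |   52 ]
  [ 0  1   1   0  |    0 ]
  [ 0  0  -2   0  |   12 ]
  [ 0  0   2   1  |  -18 ]
Multiply R3 by -1/2.
  [ 1  0  -2  -6  |   52 ]
  [ 0  1   1   0  |    0 ]
  [ 0  0   1   0  |   -6 ]
  [ 0  0   2   1  |  -18 ]
Subtract 2 times R3 from R4.
  [ 1  0  -2  -6  |  52 ]
  [ 0  1   1   0  |   0 ]
  [ 0  0   1   0  |  -6 ]
  [ 0  0   0   1  |  -6 ]
Add 6 times R4 to R1.
  [ 1  0  -2  0  |  16 ]
  [ 0  1   1  0  |   0 ]
  [ 0  0   1  0  |  -6 ]
  [ 0  0   0  1  |  -6 ]
Subtract R3 from R2.
  [ 1  0  -2  0  |  16 ]
  [ 0  1   0  0  |   6 ]
  [ 0  0   1  0  |  -6 ]
  [ 0  0   0  1  |  -6 ]
Add 2 times R3 to R1.
  [ 1  0  0  0  |   4 ]
  [ 0  1  0  0  |   6 ]
  [ 0  0  1  0  |  -6 ]
  [ 0  0  0  1  |  -6 ]
Reading off the last column: p = 4, q = 6, r = -6, s = -6.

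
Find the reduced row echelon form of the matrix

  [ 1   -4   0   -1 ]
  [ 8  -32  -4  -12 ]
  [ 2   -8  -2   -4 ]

r2 → r2 − 8·r1
  [ 1  -4   0  -1 ]
  [ 0   0  -4  -4 ]
  [ 2  -8  -2  -4 ]
r3 → r3 − 2·r1
  [ 1  -4   0  -1 ]
  [ 0   0  -4  -4 ]
  [ 0   0  -2  -2 ]
r2 → -1/4·r2
  [ 1  -4   0  -1 ]
  [ 0   0   1   1 ]
  [ 0   0  -2  -2 ]
r3 → r3 + 2·r2
  [ 1  -4  0  -1 ]
  [ 0   0  1   1 ]
  [ 0   0  0   0 ]

[[1, -4, 0, -1], [0, 0, 1, 1], [0, 0, 0, 0]]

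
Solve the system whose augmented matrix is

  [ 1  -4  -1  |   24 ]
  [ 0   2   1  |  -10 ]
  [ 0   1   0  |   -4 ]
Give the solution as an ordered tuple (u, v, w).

(6, -4, -2)

r2 := 1/2·r2
  [ 1  -4   -1  |  24 ]
  [ 0   1  1/2  |  -5 ]
  [ 0   1    0  |  -4 ]
r3 := r3 − r2
  [ 1  -4    -1  |  24 ]
  [ 0   1   1/2  |  -5 ]
  [ 0   0  -1/2  |   1 ]
r3 := -2·r3
  [ 1  -4   -1  |  24 ]
  [ 0   1  1/2  |  -5 ]
  [ 0   0    1  |  -2 ]
r2 := r2 − 1/2·r3
  [ 1  -4  -1  |  24 ]
  [ 0   1   0  |  -4 ]
  [ 0   0   1  |  -2 ]
r1 := r1 + r3
  [ 1  -4  0  |  22 ]
  [ 0   1  0  |  -4 ]
  [ 0   0  1  |  -2 ]
r1 := r1 + 4·r2
  [ 1  0  0  |   6 ]
  [ 0  1  0  |  -4 ]
  [ 0  0  1  |  -2 ]
Reading off the last column: u = 6, v = -4, w = -2.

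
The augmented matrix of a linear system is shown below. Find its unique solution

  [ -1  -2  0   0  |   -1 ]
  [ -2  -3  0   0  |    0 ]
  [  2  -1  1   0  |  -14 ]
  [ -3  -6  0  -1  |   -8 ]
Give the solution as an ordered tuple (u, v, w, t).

(-3, 2, -6, 5)

R1 ← -1·R1
  [  1   2  0   0  |    1 ]
  [ -2  -3  0   0  |    0 ]
  [  2  -1  1   0  |  -14 ]
  [ -3  -6  0  -1  |   -8 ]
R2 ← R2 + 2·R1
  [  1   2  0   0  |    1 ]
  [  0   1  0   0  |    2 ]
  [  2  -1  1   0  |  -14 ]
  [ -3  -6  0  -1  |   -8 ]
R3 ← R3 − 2·R1
  [  1   2  0   0  |    1 ]
  [  0   1  0   0  |    2 ]
  [  0  -5  1   0  |  -16 ]
  [ -3  -6  0  -1  |   -8 ]
R4 ← R4 + 3·R1
  [ 1   2  0   0  |    1 ]
  [ 0   1  0   0  |    2 ]
  [ 0  -5  1   0  |  -16 ]
  [ 0   0  0  -1  |   -5 ]
R3 ← R3 + 5·R2
  [ 1  2  0   0  |   1 ]
  [ 0  1  0   0  |   2 ]
  [ 0  0  1   0  |  -6 ]
  [ 0  0  0  -1  |  -5 ]
R4 ← -1·R4
  [ 1  2  0  0  |   1 ]
  [ 0  1  0  0  |   2 ]
  [ 0  0  1  0  |  -6 ]
  [ 0  0  0  1  |   5 ]
R1 ← R1 − 2·R2
  [ 1  0  0  0  |  -3 ]
  [ 0  1  0  0  |   2 ]
  [ 0  0  1  0  |  -6 ]
  [ 0  0  0  1  |   5 ]
Reading off the last column: u = -3, v = 2, w = -6, t = 5.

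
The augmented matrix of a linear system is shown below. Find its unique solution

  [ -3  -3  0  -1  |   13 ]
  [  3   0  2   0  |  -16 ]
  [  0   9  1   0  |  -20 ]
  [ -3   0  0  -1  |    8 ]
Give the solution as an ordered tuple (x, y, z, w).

(-2, -5/3, -5, -2)

Multiply R1 by -1/3.
  [  1  1  0  1/3  |  -13/3 ]
  [  3  0  2    0  |    -16 ]
  [  0  9  1    0  |    -20 ]
  [ -3  0  0   -1  |      8 ]
Subtract 3 times R1 from R2.
  [  1   1  0  1/3  |  -13/3 ]
  [  0  -3  2   -1  |     -3 ]
  [  0   9  1    0  |    -20 ]
  [ -3   0  0   -1  |      8 ]
Add 3 times R1 to R4.
  [ 1   1  0  1/3  |  -13/3 ]
  [ 0  -3  2   -1  |     -3 ]
  [ 0   9  1    0  |    -20 ]
  [ 0   3  0    0  |     -5 ]
Multiply R2 by -1/3.
  [ 1  1     0  1/3  |  -13/3 ]
  [ 0  1  -2/3  1/3  |      1 ]
  [ 0  9     1    0  |    -20 ]
  [ 0  3     0    0  |     -5 ]
Subtract 9 times R2 from R3.
  [ 1  1     0  1/3  |  -13/3 ]
  [ 0  1  -2/3  1/3  |      1 ]
  [ 0  0     7   -3  |    -29 ]
  [ 0  3     0    0  |     -5 ]
Subtract 3 times R2 from R4.
  [ 1  1     0  1/3  |  -13/3 ]
  [ 0  1  -2/3  1/3  |      1 ]
  [ 0  0     7   -3  |    -29 ]
  [ 0  0     2   -1  |     -8 ]
Multiply R3 by 1/7.
  [ 1  1     0   1/3  |  -13/3 ]
  [ 0  1  -2/3   1/3  |      1 ]
  [ 0  0     1  -3/7  |  -29/7 ]
  [ 0  0     2    -1  |     -8 ]
Subtract 2 times R3 from R4.
  [ 1  1     0   1/3  |  -13/3 ]
  [ 0  1  -2/3   1/3  |      1 ]
  [ 0  0     1  -3/7  |  -29/7 ]
  [ 0  0     0  -1/7  |    2/7 ]
Multiply R4 by -7.
  [ 1  1     0   1/3  |  -13/3 ]
  [ 0  1  -2/3   1/3  |      1 ]
  [ 0  0     1  -3/7  |  -29/7 ]
  [ 0  0     0     1  |     -2 ]
Add 3/7 times R4 to R3.
  [ 1  1     0  1/3  |  -13/3 ]
  [ 0  1  -2/3  1/3  |      1 ]
  [ 0  0     1    0  |     -5 ]
  [ 0  0     0    1  |     -2 ]
Subtract 1/3 times R4 from R2.
  [ 1  1     0  1/3  |  -13/3 ]
  [ 0  1  -2/3    0  |    5/3 ]
  [ 0  0     1    0  |     -5 ]
  [ 0  0     0    1  |     -2 ]
Subtract 1/3 times R4 from R1.
  [ 1  1     0  0  |  -11/3 ]
  [ 0  1  -2/3  0  |    5/3 ]
  [ 0  0     1  0  |     -5 ]
  [ 0  0     0  1  |     -2 ]
Add 2/3 times R3 to R2.
  [ 1  1  0  0  |  -11/3 ]
  [ 0  1  0  0  |   -5/3 ]
  [ 0  0  1  0  |     -5 ]
  [ 0  0  0  1  |     -2 ]
Subtract R2 from R1.
  [ 1  0  0  0  |    -2 ]
  [ 0  1  0  0  |  -5/3 ]
  [ 0  0  1  0  |    -5 ]
  [ 0  0  0  1  |    -2 ]
Reading off the last column: x = -2, y = -5/3, z = -5, w = -2.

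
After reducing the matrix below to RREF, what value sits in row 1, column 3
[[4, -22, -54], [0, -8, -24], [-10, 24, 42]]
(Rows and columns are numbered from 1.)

ρ1 := 1/4·ρ1
  [   1  -11/2  -27/2 ]
  [   0     -8    -24 ]
  [ -10     24     42 ]
ρ3 := ρ3 + 10·ρ1
  [ 1  -11/2  -27/2 ]
  [ 0     -8    -24 ]
  [ 0    -31    -93 ]
ρ2 := -1/8·ρ2
  [ 1  -11/2  -27/2 ]
  [ 0      1      3 ]
  [ 0    -31    -93 ]
ρ3 := ρ3 + 31·ρ2
  [ 1  -11/2  -27/2 ]
  [ 0      1      3 ]
  [ 0      0      0 ]
ρ1 := ρ1 + 11/2·ρ2
  [ 1  0  3 ]
  [ 0  1  3 ]
  [ 0  0  0 ]

3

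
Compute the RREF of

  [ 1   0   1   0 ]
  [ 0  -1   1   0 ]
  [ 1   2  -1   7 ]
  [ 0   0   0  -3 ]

R3 -> R3 − R1
  [ 1   0   1   0 ]
  [ 0  -1   1   0 ]
  [ 0   2  -2   7 ]
  [ 0   0   0  -3 ]
R2 -> -1·R2
  [ 1  0   1   0 ]
  [ 0  1  -1   0 ]
  [ 0  2  -2   7 ]
  [ 0  0   0  -3 ]
R3 -> R3 − 2·R2
  [ 1  0   1   0 ]
  [ 0  1  -1   0 ]
  [ 0  0   0   7 ]
  [ 0  0   0  -3 ]
R3 -> 1/7·R3
  [ 1  0   1   0 ]
  [ 0  1  -1   0 ]
  [ 0  0   0   1 ]
  [ 0  0   0  -3 ]
R4 -> R4 + 3·R3
  [ 1  0   1  0 ]
  [ 0  1  -1  0 ]
  [ 0  0   0  1 ]
  [ 0  0   0  0 ]

[[1, 0, 1, 0], [0, 1, -1, 0], [0, 0, 0, 1], [0, 0, 0, 0]]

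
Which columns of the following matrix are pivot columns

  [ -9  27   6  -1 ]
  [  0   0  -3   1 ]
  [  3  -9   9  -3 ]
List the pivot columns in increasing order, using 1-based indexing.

1, 3, 4

R1 := -1/9·R1
  [ 1  -3  -2/3  1/9 ]
  [ 0   0    -3    1 ]
  [ 3  -9     9   -3 ]
R3 := R3 − 3·R1
  [ 1  -3  -2/3    1/9 ]
  [ 0   0    -3      1 ]
  [ 0   0    11  -10/3 ]
R2 := -1/3·R2
  [ 1  -3  -2/3    1/9 ]
  [ 0   0     1   -1/3 ]
  [ 0   0    11  -10/3 ]
R3 := R3 − 11·R2
  [ 1  -3  -2/3   1/9 ]
  [ 0   0     1  -1/3 ]
  [ 0   0     0   1/3 ]
R3 := 3·R3
  [ 1  -3  -2/3   1/9 ]
  [ 0   0     1  -1/3 ]
  [ 0   0     0     1 ]
R2 := R2 + 1/3·R3
  [ 1  -3  -2/3  1/9 ]
  [ 0   0     1    0 ]
  [ 0   0     0    1 ]
R1 := R1 − 1/9·R3
  [ 1  -3  -2/3  0 ]
  [ 0   0     1  0 ]
  [ 0   0     0  1 ]
R1 := R1 + 2/3·R2
  [ 1  -3  0  0 ]
  [ 0   0  1  0 ]
  [ 0   0  0  1 ]
Pivot columns are the columns containing a leading 1.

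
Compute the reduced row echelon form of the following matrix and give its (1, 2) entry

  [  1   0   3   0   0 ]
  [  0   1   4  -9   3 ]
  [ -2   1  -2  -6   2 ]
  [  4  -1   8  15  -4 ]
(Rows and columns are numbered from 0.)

4

Add 2 times r1 to r3.
  [ 1   0  3   0   0 ]
  [ 0   1  4  -9   3 ]
  [ 0   1  4  -6   2 ]
  [ 4  -1  8  15  -4 ]
Subtract 4 times r1 from r4.
  [ 1   0   3   0   0 ]
  [ 0   1   4  -9   3 ]
  [ 0   1   4  -6   2 ]
  [ 0  -1  -4  15  -4 ]
Subtract r2 from r3.
  [ 1   0   3   0   0 ]
  [ 0   1   4  -9   3 ]
  [ 0   0   0   3  -1 ]
  [ 0  -1  -4  15  -4 ]
Add r2 to r4.
  [ 1  0  3   0   0 ]
  [ 0  1  4  -9   3 ]
  [ 0  0  0   3  -1 ]
  [ 0  0  0   6  -1 ]
Multiply r3 by 1/3.
  [ 1  0  3   0     0 ]
  [ 0  1  4  -9     3 ]
  [ 0  0  0   1  -1/3 ]
  [ 0  0  0   6    -1 ]
Subtract 6 times r3 from r4.
  [ 1  0  3   0     0 ]
  [ 0  1  4  -9     3 ]
  [ 0  0  0   1  -1/3 ]
  [ 0  0  0   0     1 ]
Add 1/3 times r4 to r3.
  [ 1  0  3   0  0 ]
  [ 0  1  4  -9  3 ]
  [ 0  0  0   1  0 ]
  [ 0  0  0   0  1 ]
Subtract 3 times r4 from r2.
  [ 1  0  3   0  0 ]
  [ 0  1  4  -9  0 ]
  [ 0  0  0   1  0 ]
  [ 0  0  0   0  1 ]
Add 9 times r3 to r2.
  [ 1  0  3  0  0 ]
  [ 0  1  4  0  0 ]
  [ 0  0  0  1  0 ]
  [ 0  0  0  0  1 ]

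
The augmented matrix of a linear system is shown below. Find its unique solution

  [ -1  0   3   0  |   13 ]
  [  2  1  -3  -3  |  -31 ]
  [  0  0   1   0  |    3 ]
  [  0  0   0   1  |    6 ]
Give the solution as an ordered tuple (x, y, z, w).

R1 ← -1·R1
  [ 1  0  -3   0  |  -13 ]
  [ 2  1  -3  -3  |  -31 ]
  [ 0  0   1   0  |    3 ]
  [ 0  0   0   1  |    6 ]
R2 ← R2 − 2·R1
  [ 1  0  -3   0  |  -13 ]
  [ 0  1   3  -3  |   -5 ]
  [ 0  0   1   0  |    3 ]
  [ 0  0   0   1  |    6 ]
R2 ← R2 + 3·R4
  [ 1  0  -3  0  |  -13 ]
  [ 0  1   3  0  |   13 ]
  [ 0  0   1  0  |    3 ]
  [ 0  0   0  1  |    6 ]
R2 ← R2 − 3·R3
  [ 1  0  -3  0  |  -13 ]
  [ 0  1   0  0  |    4 ]
  [ 0  0   1  0  |    3 ]
  [ 0  0   0  1  |    6 ]
R1 ← R1 + 3·R3
  [ 1  0  0  0  |  -4 ]
  [ 0  1  0  0  |   4 ]
  [ 0  0  1  0  |   3 ]
  [ 0  0  0  1  |   6 ]
Reading off the last column: x = -4, y = 4, z = 3, w = 6.

(-4, 4, 3, 6)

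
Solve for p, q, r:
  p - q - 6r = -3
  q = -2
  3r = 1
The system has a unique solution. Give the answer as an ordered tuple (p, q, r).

Form the augmented matrix and row-reduce:
  [ 1  -1  -6  |  -3 ]
  [ 0   1   0  |  -2 ]
  [ 0   0   3  |   1 ]
Multiply R3 by 1/3.
Add 6 times R3 to R1.
Add R2 to R1.
Reading off the last column: p = -3, q = -2, r = 1/3.

(-3, -2, 1/3)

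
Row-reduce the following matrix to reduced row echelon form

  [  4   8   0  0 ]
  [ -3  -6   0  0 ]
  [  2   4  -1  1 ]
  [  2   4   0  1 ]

R1 ← 1/4·R1
  [  1   2   0  0 ]
  [ -3  -6   0  0 ]
  [  2   4  -1  1 ]
  [  2   4   0  1 ]
R2 ← R2 + 3·R1
  [ 1  2   0  0 ]
  [ 0  0   0  0 ]
  [ 2  4  -1  1 ]
  [ 2  4   0  1 ]
R3 ← R3 − 2·R1
  [ 1  2   0  0 ]
  [ 0  0   0  0 ]
  [ 0  0  -1  1 ]
  [ 2  4   0  1 ]
R4 ← R4 − 2·R1
  [ 1  2   0  0 ]
  [ 0  0   0  0 ]
  [ 0  0  -1  1 ]
  [ 0  0   0  1 ]
R2 <=> R3
  [ 1  2   0  0 ]
  [ 0  0  -1  1 ]
  [ 0  0   0  0 ]
  [ 0  0   0  1 ]
R2 ← -1·R2
  [ 1  2  0   0 ]
  [ 0  0  1  -1 ]
  [ 0  0  0   0 ]
  [ 0  0  0   1 ]
R3 <=> R4
  [ 1  2  0   0 ]
  [ 0  0  1  -1 ]
  [ 0  0  0   1 ]
  [ 0  0  0   0 ]
R2 ← R2 + R3
  [ 1  2  0  0 ]
  [ 0  0  1  0 ]
  [ 0  0  0  1 ]
  [ 0  0  0  0 ]

[[1, 2, 0, 0], [0, 0, 1, 0], [0, 0, 0, 1], [0, 0, 0, 0]]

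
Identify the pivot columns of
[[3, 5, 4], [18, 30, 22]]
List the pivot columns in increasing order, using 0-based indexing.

ρ1 ← 1/3·ρ1
  [  1  5/3  4/3 ]
  [ 18   30   22 ]
ρ2 ← ρ2 − 18·ρ1
  [ 1  5/3  4/3 ]
  [ 0    0   -2 ]
ρ2 ← -1/2·ρ2
  [ 1  5/3  4/3 ]
  [ 0    0    1 ]
ρ1 ← ρ1 − 4/3·ρ2
  [ 1  5/3  0 ]
  [ 0    0  1 ]
Pivot columns are the columns containing a leading 1.

0, 2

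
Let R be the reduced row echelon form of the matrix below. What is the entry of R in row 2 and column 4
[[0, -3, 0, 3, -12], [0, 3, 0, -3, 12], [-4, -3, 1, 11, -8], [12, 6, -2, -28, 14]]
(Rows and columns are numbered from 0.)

R1 ↔ R3
  [ -4  -3   1   11   -8 ]
  [  0   3   0   -3   12 ]
  [  0  -3   0    3  -12 ]
  [ 12   6  -2  -28   14 ]
R1 ← -1/4·R1
  [  1  3/4  -1/4  -11/4    2 ]
  [  0    3     0     -3   12 ]
  [  0   -3     0      3  -12 ]
  [ 12    6    -2    -28   14 ]
R4 ← R4 − 12·R1
  [ 1  3/4  -1/4  -11/4    2 ]
  [ 0    3     0     -3   12 ]
  [ 0   -3     0      3  -12 ]
  [ 0   -3     1      5  -10 ]
R2 ← 1/3·R2
  [ 1  3/4  -1/4  -11/4    2 ]
  [ 0    1     0     -1    4 ]
  [ 0   -3     0      3  -12 ]
  [ 0   -3     1      5  -10 ]
R3 ← R3 + 3·R2
  [ 1  3/4  -1/4  -11/4    2 ]
  [ 0    1     0     -1    4 ]
  [ 0    0     0      0    0 ]
  [ 0   -3     1      5  -10 ]
R4 ← R4 + 3·R2
  [ 1  3/4  -1/4  -11/4  2 ]
  [ 0    1     0     -1  4 ]
  [ 0    0     0      0  0 ]
  [ 0    0     1      2  2 ]
R3 ↔ R4
  [ 1  3/4  -1/4  -11/4  2 ]
  [ 0    1     0     -1  4 ]
  [ 0    0     1      2  2 ]
  [ 0    0     0      0  0 ]
R1 ← R1 + 1/4·R3
  [ 1  3/4  0  -9/4  5/2 ]
  [ 0    1  0    -1    4 ]
  [ 0    0  1     2    2 ]
  [ 0    0  0     0    0 ]
R1 ← R1 − 3/4·R2
  [ 1  0  0  -3/2  -1/2 ]
  [ 0  1  0    -1     4 ]
  [ 0  0  1     2     2 ]
  [ 0  0  0     0     0 ]

2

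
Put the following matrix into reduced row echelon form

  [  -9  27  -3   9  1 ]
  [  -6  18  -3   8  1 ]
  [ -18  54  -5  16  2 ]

[[1, -3, 0, -1/3, 0], [0, 0, 1, -2, 0], [0, 0, 0, 0, 1]]

r1 -> -1/9·r1
  [   1  -3  1/3  -1  -1/9 ]
  [  -6  18   -3   8     1 ]
  [ -18  54   -5  16     2 ]
r2 -> r2 + 6·r1
  [   1  -3  1/3  -1  -1/9 ]
  [   0   0   -1   2   1/3 ]
  [ -18  54   -5  16     2 ]
r3 -> r3 + 18·r1
  [ 1  -3  1/3  -1  -1/9 ]
  [ 0   0   -1   2   1/3 ]
  [ 0   0    1  -2     0 ]
r2 -> -1·r2
  [ 1  -3  1/3  -1  -1/9 ]
  [ 0   0    1  -2  -1/3 ]
  [ 0   0    1  -2     0 ]
r3 -> r3 − r2
  [ 1  -3  1/3  -1  -1/9 ]
  [ 0   0    1  -2  -1/3 ]
  [ 0   0    0   0   1/3 ]
r3 -> 3·r3
  [ 1  -3  1/3  -1  -1/9 ]
  [ 0   0    1  -2  -1/3 ]
  [ 0   0    0   0     1 ]
r2 -> r2 + 1/3·r3
  [ 1  -3  1/3  -1  -1/9 ]
  [ 0   0    1  -2     0 ]
  [ 0   0    0   0     1 ]
r1 -> r1 + 1/9·r3
  [ 1  -3  1/3  -1  0 ]
  [ 0   0    1  -2  0 ]
  [ 0   0    0   0  1 ]
r1 -> r1 − 1/3·r2
  [ 1  -3  0  -1/3  0 ]
  [ 0   0  1    -2  0 ]
  [ 0   0  0     0  1 ]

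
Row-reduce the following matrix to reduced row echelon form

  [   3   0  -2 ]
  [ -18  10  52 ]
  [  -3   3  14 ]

[[1, 0, -2/3], [0, 1, 4], [0, 0, 0]]

R1 → 1/3·R1
  [   1   0  -2/3 ]
  [ -18  10    52 ]
  [  -3   3    14 ]
R2 → R2 + 18·R1
  [  1   0  -2/3 ]
  [  0  10    40 ]
  [ -3   3    14 ]
R3 → R3 + 3·R1
  [ 1   0  -2/3 ]
  [ 0  10    40 ]
  [ 0   3    12 ]
R2 → 1/10·R2
  [ 1  0  -2/3 ]
  [ 0  1     4 ]
  [ 0  3    12 ]
R3 → R3 − 3·R2
  [ 1  0  -2/3 ]
  [ 0  1     4 ]
  [ 0  0     0 ]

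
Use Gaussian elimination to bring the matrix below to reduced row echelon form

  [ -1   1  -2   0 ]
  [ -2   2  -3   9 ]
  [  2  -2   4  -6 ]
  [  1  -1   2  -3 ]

[[1, -1, 0, 0], [0, 0, 1, 0], [0, 0, 0, 1], [0, 0, 0, 0]]

r1 := -1·r1
  [  1  -1   2   0 ]
  [ -2   2  -3   9 ]
  [  2  -2   4  -6 ]
  [  1  -1   2  -3 ]
r2 := r2 + 2·r1
  [ 1  -1  2   0 ]
  [ 0   0  1   9 ]
  [ 2  -2  4  -6 ]
  [ 1  -1  2  -3 ]
r3 := r3 − 2·r1
  [ 1  -1  2   0 ]
  [ 0   0  1   9 ]
  [ 0   0  0  -6 ]
  [ 1  -1  2  -3 ]
r4 := r4 − r1
  [ 1  -1  2   0 ]
  [ 0   0  1   9 ]
  [ 0   0  0  -6 ]
  [ 0   0  0  -3 ]
r3 := -1/6·r3
  [ 1  -1  2   0 ]
  [ 0   0  1   9 ]
  [ 0   0  0   1 ]
  [ 0   0  0  -3 ]
r4 := r4 + 3·r3
  [ 1  -1  2  0 ]
  [ 0   0  1  9 ]
  [ 0   0  0  1 ]
  [ 0   0  0  0 ]
r2 := r2 − 9·r3
  [ 1  -1  2  0 ]
  [ 0   0  1  0 ]
  [ 0   0  0  1 ]
  [ 0   0  0  0 ]
r1 := r1 − 2·r2
  [ 1  -1  0  0 ]
  [ 0   0  1  0 ]
  [ 0   0  0  1 ]
  [ 0   0  0  0 ]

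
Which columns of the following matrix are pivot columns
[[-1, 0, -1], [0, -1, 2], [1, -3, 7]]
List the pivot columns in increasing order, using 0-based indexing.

R1 := -1·R1
  [ 1   0  1 ]
  [ 0  -1  2 ]
  [ 1  -3  7 ]
R3 := R3 − R1
  [ 1   0  1 ]
  [ 0  -1  2 ]
  [ 0  -3  6 ]
R2 := -1·R2
  [ 1   0   1 ]
  [ 0   1  -2 ]
  [ 0  -3   6 ]
R3 := R3 + 3·R2
  [ 1  0   1 ]
  [ 0  1  -2 ]
  [ 0  0   0 ]
Pivot columns are the columns containing a leading 1.

0, 1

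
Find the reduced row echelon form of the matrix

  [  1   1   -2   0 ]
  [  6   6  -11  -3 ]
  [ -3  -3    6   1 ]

[[1, 1, 0, 0], [0, 0, 1, 0], [0, 0, 0, 1]]

R2 ← R2 − 6·R1
  [  1   1  -2   0 ]
  [  0   0   1  -3 ]
  [ -3  -3   6   1 ]
R3 ← R3 + 3·R1
  [ 1  1  -2   0 ]
  [ 0  0   1  -3 ]
  [ 0  0   0   1 ]
R2 ← R2 + 3·R3
  [ 1  1  -2  0 ]
  [ 0  0   1  0 ]
  [ 0  0   0  1 ]
R1 ← R1 + 2·R2
  [ 1  1  0  0 ]
  [ 0  0  1  0 ]
  [ 0  0  0  1 ]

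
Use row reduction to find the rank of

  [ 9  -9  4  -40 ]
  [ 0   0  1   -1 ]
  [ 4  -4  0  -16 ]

rank = 2

R1 → 1/9·R1
  [ 1  -1  4/9  -40/9 ]
  [ 0   0    1     -1 ]
  [ 4  -4    0    -16 ]
R3 → R3 − 4·R1
  [ 1  -1    4/9  -40/9 ]
  [ 0   0      1     -1 ]
  [ 0   0  -16/9   16/9 ]
R3 → R3 + 16/9·R2
  [ 1  -1  4/9  -40/9 ]
  [ 0   0    1     -1 ]
  [ 0   0    0      0 ]
R1 → R1 − 4/9·R2
  [ 1  -1  0  -4 ]
  [ 0   0  1  -1 ]
  [ 0   0  0   0 ]
The reduced form has 2 nonzero rows.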